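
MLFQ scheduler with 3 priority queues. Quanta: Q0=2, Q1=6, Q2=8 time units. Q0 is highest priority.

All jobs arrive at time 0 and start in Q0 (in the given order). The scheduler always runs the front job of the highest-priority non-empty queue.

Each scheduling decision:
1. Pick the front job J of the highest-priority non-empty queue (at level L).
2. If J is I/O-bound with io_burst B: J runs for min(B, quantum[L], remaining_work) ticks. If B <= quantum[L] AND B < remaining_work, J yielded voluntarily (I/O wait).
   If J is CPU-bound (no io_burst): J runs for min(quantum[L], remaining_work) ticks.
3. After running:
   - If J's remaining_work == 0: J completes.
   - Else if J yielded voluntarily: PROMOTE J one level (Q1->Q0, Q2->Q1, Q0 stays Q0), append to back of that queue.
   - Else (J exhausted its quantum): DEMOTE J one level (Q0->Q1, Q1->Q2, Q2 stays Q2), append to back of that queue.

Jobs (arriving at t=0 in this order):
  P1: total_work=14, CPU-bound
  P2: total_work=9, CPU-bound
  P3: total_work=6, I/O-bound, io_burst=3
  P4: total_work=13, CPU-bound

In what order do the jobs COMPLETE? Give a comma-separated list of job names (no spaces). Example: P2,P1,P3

t=0-2: P1@Q0 runs 2, rem=12, quantum used, demote→Q1. Q0=[P2,P3,P4] Q1=[P1] Q2=[]
t=2-4: P2@Q0 runs 2, rem=7, quantum used, demote→Q1. Q0=[P3,P4] Q1=[P1,P2] Q2=[]
t=4-6: P3@Q0 runs 2, rem=4, quantum used, demote→Q1. Q0=[P4] Q1=[P1,P2,P3] Q2=[]
t=6-8: P4@Q0 runs 2, rem=11, quantum used, demote→Q1. Q0=[] Q1=[P1,P2,P3,P4] Q2=[]
t=8-14: P1@Q1 runs 6, rem=6, quantum used, demote→Q2. Q0=[] Q1=[P2,P3,P4] Q2=[P1]
t=14-20: P2@Q1 runs 6, rem=1, quantum used, demote→Q2. Q0=[] Q1=[P3,P4] Q2=[P1,P2]
t=20-23: P3@Q1 runs 3, rem=1, I/O yield, promote→Q0. Q0=[P3] Q1=[P4] Q2=[P1,P2]
t=23-24: P3@Q0 runs 1, rem=0, completes. Q0=[] Q1=[P4] Q2=[P1,P2]
t=24-30: P4@Q1 runs 6, rem=5, quantum used, demote→Q2. Q0=[] Q1=[] Q2=[P1,P2,P4]
t=30-36: P1@Q2 runs 6, rem=0, completes. Q0=[] Q1=[] Q2=[P2,P4]
t=36-37: P2@Q2 runs 1, rem=0, completes. Q0=[] Q1=[] Q2=[P4]
t=37-42: P4@Q2 runs 5, rem=0, completes. Q0=[] Q1=[] Q2=[]

Answer: P3,P1,P2,P4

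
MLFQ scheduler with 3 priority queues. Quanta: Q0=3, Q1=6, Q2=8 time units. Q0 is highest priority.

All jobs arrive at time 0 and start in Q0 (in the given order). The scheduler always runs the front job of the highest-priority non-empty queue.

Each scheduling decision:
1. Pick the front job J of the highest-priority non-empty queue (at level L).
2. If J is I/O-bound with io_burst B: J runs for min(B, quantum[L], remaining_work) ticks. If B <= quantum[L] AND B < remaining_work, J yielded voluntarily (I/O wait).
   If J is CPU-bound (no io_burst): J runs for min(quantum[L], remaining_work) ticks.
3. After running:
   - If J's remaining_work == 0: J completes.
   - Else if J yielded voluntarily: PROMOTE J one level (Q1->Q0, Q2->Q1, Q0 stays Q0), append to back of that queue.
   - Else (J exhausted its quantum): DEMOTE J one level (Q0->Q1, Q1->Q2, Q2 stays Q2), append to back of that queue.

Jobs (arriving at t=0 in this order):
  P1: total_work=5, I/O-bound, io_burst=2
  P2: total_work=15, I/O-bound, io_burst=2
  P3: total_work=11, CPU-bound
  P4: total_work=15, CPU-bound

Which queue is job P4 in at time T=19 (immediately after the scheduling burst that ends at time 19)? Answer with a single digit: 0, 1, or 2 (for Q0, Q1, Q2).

Answer: 1

Derivation:
t=0-2: P1@Q0 runs 2, rem=3, I/O yield, promote→Q0. Q0=[P2,P3,P4,P1] Q1=[] Q2=[]
t=2-4: P2@Q0 runs 2, rem=13, I/O yield, promote→Q0. Q0=[P3,P4,P1,P2] Q1=[] Q2=[]
t=4-7: P3@Q0 runs 3, rem=8, quantum used, demote→Q1. Q0=[P4,P1,P2] Q1=[P3] Q2=[]
t=7-10: P4@Q0 runs 3, rem=12, quantum used, demote→Q1. Q0=[P1,P2] Q1=[P3,P4] Q2=[]
t=10-12: P1@Q0 runs 2, rem=1, I/O yield, promote→Q0. Q0=[P2,P1] Q1=[P3,P4] Q2=[]
t=12-14: P2@Q0 runs 2, rem=11, I/O yield, promote→Q0. Q0=[P1,P2] Q1=[P3,P4] Q2=[]
t=14-15: P1@Q0 runs 1, rem=0, completes. Q0=[P2] Q1=[P3,P4] Q2=[]
t=15-17: P2@Q0 runs 2, rem=9, I/O yield, promote→Q0. Q0=[P2] Q1=[P3,P4] Q2=[]
t=17-19: P2@Q0 runs 2, rem=7, I/O yield, promote→Q0. Q0=[P2] Q1=[P3,P4] Q2=[]
t=19-21: P2@Q0 runs 2, rem=5, I/O yield, promote→Q0. Q0=[P2] Q1=[P3,P4] Q2=[]
t=21-23: P2@Q0 runs 2, rem=3, I/O yield, promote→Q0. Q0=[P2] Q1=[P3,P4] Q2=[]
t=23-25: P2@Q0 runs 2, rem=1, I/O yield, promote→Q0. Q0=[P2] Q1=[P3,P4] Q2=[]
t=25-26: P2@Q0 runs 1, rem=0, completes. Q0=[] Q1=[P3,P4] Q2=[]
t=26-32: P3@Q1 runs 6, rem=2, quantum used, demote→Q2. Q0=[] Q1=[P4] Q2=[P3]
t=32-38: P4@Q1 runs 6, rem=6, quantum used, demote→Q2. Q0=[] Q1=[] Q2=[P3,P4]
t=38-40: P3@Q2 runs 2, rem=0, completes. Q0=[] Q1=[] Q2=[P4]
t=40-46: P4@Q2 runs 6, rem=0, completes. Q0=[] Q1=[] Q2=[]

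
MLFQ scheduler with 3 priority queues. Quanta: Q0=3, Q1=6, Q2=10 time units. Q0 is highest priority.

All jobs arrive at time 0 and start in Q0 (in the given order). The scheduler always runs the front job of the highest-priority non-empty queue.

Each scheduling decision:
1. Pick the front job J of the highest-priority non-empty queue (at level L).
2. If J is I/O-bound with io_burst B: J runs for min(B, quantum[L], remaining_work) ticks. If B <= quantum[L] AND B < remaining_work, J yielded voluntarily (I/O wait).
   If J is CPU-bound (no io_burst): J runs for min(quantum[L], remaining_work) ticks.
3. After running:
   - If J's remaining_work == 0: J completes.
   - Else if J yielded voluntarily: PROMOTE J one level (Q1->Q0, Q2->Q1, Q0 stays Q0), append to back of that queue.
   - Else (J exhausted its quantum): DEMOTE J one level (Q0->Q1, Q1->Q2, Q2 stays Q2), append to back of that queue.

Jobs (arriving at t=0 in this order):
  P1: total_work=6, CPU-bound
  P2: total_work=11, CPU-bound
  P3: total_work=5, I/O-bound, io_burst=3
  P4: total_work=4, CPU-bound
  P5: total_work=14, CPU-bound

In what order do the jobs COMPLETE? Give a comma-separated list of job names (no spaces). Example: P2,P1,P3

Answer: P3,P1,P4,P2,P5

Derivation:
t=0-3: P1@Q0 runs 3, rem=3, quantum used, demote→Q1. Q0=[P2,P3,P4,P5] Q1=[P1] Q2=[]
t=3-6: P2@Q0 runs 3, rem=8, quantum used, demote→Q1. Q0=[P3,P4,P5] Q1=[P1,P2] Q2=[]
t=6-9: P3@Q0 runs 3, rem=2, I/O yield, promote→Q0. Q0=[P4,P5,P3] Q1=[P1,P2] Q2=[]
t=9-12: P4@Q0 runs 3, rem=1, quantum used, demote→Q1. Q0=[P5,P3] Q1=[P1,P2,P4] Q2=[]
t=12-15: P5@Q0 runs 3, rem=11, quantum used, demote→Q1. Q0=[P3] Q1=[P1,P2,P4,P5] Q2=[]
t=15-17: P3@Q0 runs 2, rem=0, completes. Q0=[] Q1=[P1,P2,P4,P5] Q2=[]
t=17-20: P1@Q1 runs 3, rem=0, completes. Q0=[] Q1=[P2,P4,P5] Q2=[]
t=20-26: P2@Q1 runs 6, rem=2, quantum used, demote→Q2. Q0=[] Q1=[P4,P5] Q2=[P2]
t=26-27: P4@Q1 runs 1, rem=0, completes. Q0=[] Q1=[P5] Q2=[P2]
t=27-33: P5@Q1 runs 6, rem=5, quantum used, demote→Q2. Q0=[] Q1=[] Q2=[P2,P5]
t=33-35: P2@Q2 runs 2, rem=0, completes. Q0=[] Q1=[] Q2=[P5]
t=35-40: P5@Q2 runs 5, rem=0, completes. Q0=[] Q1=[] Q2=[]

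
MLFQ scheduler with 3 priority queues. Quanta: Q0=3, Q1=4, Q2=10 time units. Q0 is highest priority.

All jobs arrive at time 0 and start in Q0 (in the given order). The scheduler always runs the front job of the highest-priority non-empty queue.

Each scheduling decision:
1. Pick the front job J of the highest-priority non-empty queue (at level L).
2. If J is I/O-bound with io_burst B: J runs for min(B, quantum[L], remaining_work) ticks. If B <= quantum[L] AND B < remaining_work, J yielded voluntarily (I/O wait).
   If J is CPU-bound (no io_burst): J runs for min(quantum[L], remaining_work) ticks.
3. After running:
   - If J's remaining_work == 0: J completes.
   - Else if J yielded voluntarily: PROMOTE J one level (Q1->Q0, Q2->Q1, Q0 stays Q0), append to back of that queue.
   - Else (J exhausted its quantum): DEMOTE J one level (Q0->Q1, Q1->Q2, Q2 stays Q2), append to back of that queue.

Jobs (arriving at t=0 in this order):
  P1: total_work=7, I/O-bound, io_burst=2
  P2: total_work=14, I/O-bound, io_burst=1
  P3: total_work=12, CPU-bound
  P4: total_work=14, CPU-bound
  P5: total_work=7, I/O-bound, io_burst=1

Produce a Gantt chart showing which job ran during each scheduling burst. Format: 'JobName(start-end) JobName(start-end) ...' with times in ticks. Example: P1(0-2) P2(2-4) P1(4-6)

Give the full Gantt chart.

Answer: P1(0-2) P2(2-3) P3(3-6) P4(6-9) P5(9-10) P1(10-12) P2(12-13) P5(13-14) P1(14-16) P2(16-17) P5(17-18) P1(18-19) P2(19-20) P5(20-21) P2(21-22) P5(22-23) P2(23-24) P5(24-25) P2(25-26) P5(26-27) P2(27-28) P2(28-29) P2(29-30) P2(30-31) P2(31-32) P2(32-33) P2(33-34) P3(34-38) P4(38-42) P3(42-47) P4(47-54)

Derivation:
t=0-2: P1@Q0 runs 2, rem=5, I/O yield, promote→Q0. Q0=[P2,P3,P4,P5,P1] Q1=[] Q2=[]
t=2-3: P2@Q0 runs 1, rem=13, I/O yield, promote→Q0. Q0=[P3,P4,P5,P1,P2] Q1=[] Q2=[]
t=3-6: P3@Q0 runs 3, rem=9, quantum used, demote→Q1. Q0=[P4,P5,P1,P2] Q1=[P3] Q2=[]
t=6-9: P4@Q0 runs 3, rem=11, quantum used, demote→Q1. Q0=[P5,P1,P2] Q1=[P3,P4] Q2=[]
t=9-10: P5@Q0 runs 1, rem=6, I/O yield, promote→Q0. Q0=[P1,P2,P5] Q1=[P3,P4] Q2=[]
t=10-12: P1@Q0 runs 2, rem=3, I/O yield, promote→Q0. Q0=[P2,P5,P1] Q1=[P3,P4] Q2=[]
t=12-13: P2@Q0 runs 1, rem=12, I/O yield, promote→Q0. Q0=[P5,P1,P2] Q1=[P3,P4] Q2=[]
t=13-14: P5@Q0 runs 1, rem=5, I/O yield, promote→Q0. Q0=[P1,P2,P5] Q1=[P3,P4] Q2=[]
t=14-16: P1@Q0 runs 2, rem=1, I/O yield, promote→Q0. Q0=[P2,P5,P1] Q1=[P3,P4] Q2=[]
t=16-17: P2@Q0 runs 1, rem=11, I/O yield, promote→Q0. Q0=[P5,P1,P2] Q1=[P3,P4] Q2=[]
t=17-18: P5@Q0 runs 1, rem=4, I/O yield, promote→Q0. Q0=[P1,P2,P5] Q1=[P3,P4] Q2=[]
t=18-19: P1@Q0 runs 1, rem=0, completes. Q0=[P2,P5] Q1=[P3,P4] Q2=[]
t=19-20: P2@Q0 runs 1, rem=10, I/O yield, promote→Q0. Q0=[P5,P2] Q1=[P3,P4] Q2=[]
t=20-21: P5@Q0 runs 1, rem=3, I/O yield, promote→Q0. Q0=[P2,P5] Q1=[P3,P4] Q2=[]
t=21-22: P2@Q0 runs 1, rem=9, I/O yield, promote→Q0. Q0=[P5,P2] Q1=[P3,P4] Q2=[]
t=22-23: P5@Q0 runs 1, rem=2, I/O yield, promote→Q0. Q0=[P2,P5] Q1=[P3,P4] Q2=[]
t=23-24: P2@Q0 runs 1, rem=8, I/O yield, promote→Q0. Q0=[P5,P2] Q1=[P3,P4] Q2=[]
t=24-25: P5@Q0 runs 1, rem=1, I/O yield, promote→Q0. Q0=[P2,P5] Q1=[P3,P4] Q2=[]
t=25-26: P2@Q0 runs 1, rem=7, I/O yield, promote→Q0. Q0=[P5,P2] Q1=[P3,P4] Q2=[]
t=26-27: P5@Q0 runs 1, rem=0, completes. Q0=[P2] Q1=[P3,P4] Q2=[]
t=27-28: P2@Q0 runs 1, rem=6, I/O yield, promote→Q0. Q0=[P2] Q1=[P3,P4] Q2=[]
t=28-29: P2@Q0 runs 1, rem=5, I/O yield, promote→Q0. Q0=[P2] Q1=[P3,P4] Q2=[]
t=29-30: P2@Q0 runs 1, rem=4, I/O yield, promote→Q0. Q0=[P2] Q1=[P3,P4] Q2=[]
t=30-31: P2@Q0 runs 1, rem=3, I/O yield, promote→Q0. Q0=[P2] Q1=[P3,P4] Q2=[]
t=31-32: P2@Q0 runs 1, rem=2, I/O yield, promote→Q0. Q0=[P2] Q1=[P3,P4] Q2=[]
t=32-33: P2@Q0 runs 1, rem=1, I/O yield, promote→Q0. Q0=[P2] Q1=[P3,P4] Q2=[]
t=33-34: P2@Q0 runs 1, rem=0, completes. Q0=[] Q1=[P3,P4] Q2=[]
t=34-38: P3@Q1 runs 4, rem=5, quantum used, demote→Q2. Q0=[] Q1=[P4] Q2=[P3]
t=38-42: P4@Q1 runs 4, rem=7, quantum used, demote→Q2. Q0=[] Q1=[] Q2=[P3,P4]
t=42-47: P3@Q2 runs 5, rem=0, completes. Q0=[] Q1=[] Q2=[P4]
t=47-54: P4@Q2 runs 7, rem=0, completes. Q0=[] Q1=[] Q2=[]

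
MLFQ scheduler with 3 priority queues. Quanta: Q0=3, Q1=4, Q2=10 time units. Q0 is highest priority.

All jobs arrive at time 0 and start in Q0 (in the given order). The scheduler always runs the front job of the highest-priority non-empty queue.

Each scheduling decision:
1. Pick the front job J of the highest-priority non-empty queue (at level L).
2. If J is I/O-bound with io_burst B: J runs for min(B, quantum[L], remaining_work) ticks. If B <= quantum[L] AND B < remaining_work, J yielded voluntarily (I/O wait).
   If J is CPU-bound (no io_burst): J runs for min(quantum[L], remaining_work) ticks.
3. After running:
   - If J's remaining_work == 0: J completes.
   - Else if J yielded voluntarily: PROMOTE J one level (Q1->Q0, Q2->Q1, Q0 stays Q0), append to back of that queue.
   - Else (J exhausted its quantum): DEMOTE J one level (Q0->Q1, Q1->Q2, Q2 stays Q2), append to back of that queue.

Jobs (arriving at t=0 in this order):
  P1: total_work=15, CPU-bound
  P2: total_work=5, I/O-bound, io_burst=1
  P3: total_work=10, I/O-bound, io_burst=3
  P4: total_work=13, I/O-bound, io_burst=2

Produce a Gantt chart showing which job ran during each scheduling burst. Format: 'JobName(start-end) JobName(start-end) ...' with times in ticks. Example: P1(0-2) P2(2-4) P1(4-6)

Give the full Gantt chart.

Answer: P1(0-3) P2(3-4) P3(4-7) P4(7-9) P2(9-10) P3(10-13) P4(13-15) P2(15-16) P3(16-19) P4(19-21) P2(21-22) P3(22-23) P4(23-25) P2(25-26) P4(26-28) P4(28-30) P4(30-31) P1(31-35) P1(35-43)

Derivation:
t=0-3: P1@Q0 runs 3, rem=12, quantum used, demote→Q1. Q0=[P2,P3,P4] Q1=[P1] Q2=[]
t=3-4: P2@Q0 runs 1, rem=4, I/O yield, promote→Q0. Q0=[P3,P4,P2] Q1=[P1] Q2=[]
t=4-7: P3@Q0 runs 3, rem=7, I/O yield, promote→Q0. Q0=[P4,P2,P3] Q1=[P1] Q2=[]
t=7-9: P4@Q0 runs 2, rem=11, I/O yield, promote→Q0. Q0=[P2,P3,P4] Q1=[P1] Q2=[]
t=9-10: P2@Q0 runs 1, rem=3, I/O yield, promote→Q0. Q0=[P3,P4,P2] Q1=[P1] Q2=[]
t=10-13: P3@Q0 runs 3, rem=4, I/O yield, promote→Q0. Q0=[P4,P2,P3] Q1=[P1] Q2=[]
t=13-15: P4@Q0 runs 2, rem=9, I/O yield, promote→Q0. Q0=[P2,P3,P4] Q1=[P1] Q2=[]
t=15-16: P2@Q0 runs 1, rem=2, I/O yield, promote→Q0. Q0=[P3,P4,P2] Q1=[P1] Q2=[]
t=16-19: P3@Q0 runs 3, rem=1, I/O yield, promote→Q0. Q0=[P4,P2,P3] Q1=[P1] Q2=[]
t=19-21: P4@Q0 runs 2, rem=7, I/O yield, promote→Q0. Q0=[P2,P3,P4] Q1=[P1] Q2=[]
t=21-22: P2@Q0 runs 1, rem=1, I/O yield, promote→Q0. Q0=[P3,P4,P2] Q1=[P1] Q2=[]
t=22-23: P3@Q0 runs 1, rem=0, completes. Q0=[P4,P2] Q1=[P1] Q2=[]
t=23-25: P4@Q0 runs 2, rem=5, I/O yield, promote→Q0. Q0=[P2,P4] Q1=[P1] Q2=[]
t=25-26: P2@Q0 runs 1, rem=0, completes. Q0=[P4] Q1=[P1] Q2=[]
t=26-28: P4@Q0 runs 2, rem=3, I/O yield, promote→Q0. Q0=[P4] Q1=[P1] Q2=[]
t=28-30: P4@Q0 runs 2, rem=1, I/O yield, promote→Q0. Q0=[P4] Q1=[P1] Q2=[]
t=30-31: P4@Q0 runs 1, rem=0, completes. Q0=[] Q1=[P1] Q2=[]
t=31-35: P1@Q1 runs 4, rem=8, quantum used, demote→Q2. Q0=[] Q1=[] Q2=[P1]
t=35-43: P1@Q2 runs 8, rem=0, completes. Q0=[] Q1=[] Q2=[]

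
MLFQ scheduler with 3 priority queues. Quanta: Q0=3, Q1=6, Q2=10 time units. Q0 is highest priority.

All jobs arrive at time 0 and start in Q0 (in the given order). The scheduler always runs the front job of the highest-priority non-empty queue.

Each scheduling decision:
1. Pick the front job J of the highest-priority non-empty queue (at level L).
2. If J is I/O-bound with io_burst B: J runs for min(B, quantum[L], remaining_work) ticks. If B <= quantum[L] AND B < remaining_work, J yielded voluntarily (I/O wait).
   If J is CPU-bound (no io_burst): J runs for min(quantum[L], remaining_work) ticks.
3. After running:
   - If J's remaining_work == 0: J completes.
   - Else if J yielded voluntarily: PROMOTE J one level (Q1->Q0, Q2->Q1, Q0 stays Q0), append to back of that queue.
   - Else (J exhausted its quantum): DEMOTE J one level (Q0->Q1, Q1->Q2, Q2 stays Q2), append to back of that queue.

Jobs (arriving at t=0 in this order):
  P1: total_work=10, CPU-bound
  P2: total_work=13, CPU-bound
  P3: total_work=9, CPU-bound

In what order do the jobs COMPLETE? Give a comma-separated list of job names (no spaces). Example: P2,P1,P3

Answer: P3,P1,P2

Derivation:
t=0-3: P1@Q0 runs 3, rem=7, quantum used, demote→Q1. Q0=[P2,P3] Q1=[P1] Q2=[]
t=3-6: P2@Q0 runs 3, rem=10, quantum used, demote→Q1. Q0=[P3] Q1=[P1,P2] Q2=[]
t=6-9: P3@Q0 runs 3, rem=6, quantum used, demote→Q1. Q0=[] Q1=[P1,P2,P3] Q2=[]
t=9-15: P1@Q1 runs 6, rem=1, quantum used, demote→Q2. Q0=[] Q1=[P2,P3] Q2=[P1]
t=15-21: P2@Q1 runs 6, rem=4, quantum used, demote→Q2. Q0=[] Q1=[P3] Q2=[P1,P2]
t=21-27: P3@Q1 runs 6, rem=0, completes. Q0=[] Q1=[] Q2=[P1,P2]
t=27-28: P1@Q2 runs 1, rem=0, completes. Q0=[] Q1=[] Q2=[P2]
t=28-32: P2@Q2 runs 4, rem=0, completes. Q0=[] Q1=[] Q2=[]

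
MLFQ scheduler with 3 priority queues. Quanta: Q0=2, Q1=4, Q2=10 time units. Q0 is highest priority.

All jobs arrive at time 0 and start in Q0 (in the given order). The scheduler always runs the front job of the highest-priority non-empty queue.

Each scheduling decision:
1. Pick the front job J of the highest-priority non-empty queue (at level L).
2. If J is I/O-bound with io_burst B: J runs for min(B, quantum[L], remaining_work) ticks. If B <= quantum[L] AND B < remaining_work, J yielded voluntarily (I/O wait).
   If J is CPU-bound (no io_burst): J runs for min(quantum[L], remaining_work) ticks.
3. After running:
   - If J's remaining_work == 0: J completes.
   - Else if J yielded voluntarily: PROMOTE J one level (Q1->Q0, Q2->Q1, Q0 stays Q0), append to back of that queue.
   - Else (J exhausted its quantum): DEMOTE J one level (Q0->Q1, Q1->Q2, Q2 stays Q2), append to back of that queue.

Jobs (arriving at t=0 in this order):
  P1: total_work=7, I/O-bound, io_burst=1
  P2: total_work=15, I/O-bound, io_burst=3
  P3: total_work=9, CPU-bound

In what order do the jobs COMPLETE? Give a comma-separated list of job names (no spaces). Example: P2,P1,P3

t=0-1: P1@Q0 runs 1, rem=6, I/O yield, promote→Q0. Q0=[P2,P3,P1] Q1=[] Q2=[]
t=1-3: P2@Q0 runs 2, rem=13, quantum used, demote→Q1. Q0=[P3,P1] Q1=[P2] Q2=[]
t=3-5: P3@Q0 runs 2, rem=7, quantum used, demote→Q1. Q0=[P1] Q1=[P2,P3] Q2=[]
t=5-6: P1@Q0 runs 1, rem=5, I/O yield, promote→Q0. Q0=[P1] Q1=[P2,P3] Q2=[]
t=6-7: P1@Q0 runs 1, rem=4, I/O yield, promote→Q0. Q0=[P1] Q1=[P2,P3] Q2=[]
t=7-8: P1@Q0 runs 1, rem=3, I/O yield, promote→Q0. Q0=[P1] Q1=[P2,P3] Q2=[]
t=8-9: P1@Q0 runs 1, rem=2, I/O yield, promote→Q0. Q0=[P1] Q1=[P2,P3] Q2=[]
t=9-10: P1@Q0 runs 1, rem=1, I/O yield, promote→Q0. Q0=[P1] Q1=[P2,P3] Q2=[]
t=10-11: P1@Q0 runs 1, rem=0, completes. Q0=[] Q1=[P2,P3] Q2=[]
t=11-14: P2@Q1 runs 3, rem=10, I/O yield, promote→Q0. Q0=[P2] Q1=[P3] Q2=[]
t=14-16: P2@Q0 runs 2, rem=8, quantum used, demote→Q1. Q0=[] Q1=[P3,P2] Q2=[]
t=16-20: P3@Q1 runs 4, rem=3, quantum used, demote→Q2. Q0=[] Q1=[P2] Q2=[P3]
t=20-23: P2@Q1 runs 3, rem=5, I/O yield, promote→Q0. Q0=[P2] Q1=[] Q2=[P3]
t=23-25: P2@Q0 runs 2, rem=3, quantum used, demote→Q1. Q0=[] Q1=[P2] Q2=[P3]
t=25-28: P2@Q1 runs 3, rem=0, completes. Q0=[] Q1=[] Q2=[P3]
t=28-31: P3@Q2 runs 3, rem=0, completes. Q0=[] Q1=[] Q2=[]

Answer: P1,P2,P3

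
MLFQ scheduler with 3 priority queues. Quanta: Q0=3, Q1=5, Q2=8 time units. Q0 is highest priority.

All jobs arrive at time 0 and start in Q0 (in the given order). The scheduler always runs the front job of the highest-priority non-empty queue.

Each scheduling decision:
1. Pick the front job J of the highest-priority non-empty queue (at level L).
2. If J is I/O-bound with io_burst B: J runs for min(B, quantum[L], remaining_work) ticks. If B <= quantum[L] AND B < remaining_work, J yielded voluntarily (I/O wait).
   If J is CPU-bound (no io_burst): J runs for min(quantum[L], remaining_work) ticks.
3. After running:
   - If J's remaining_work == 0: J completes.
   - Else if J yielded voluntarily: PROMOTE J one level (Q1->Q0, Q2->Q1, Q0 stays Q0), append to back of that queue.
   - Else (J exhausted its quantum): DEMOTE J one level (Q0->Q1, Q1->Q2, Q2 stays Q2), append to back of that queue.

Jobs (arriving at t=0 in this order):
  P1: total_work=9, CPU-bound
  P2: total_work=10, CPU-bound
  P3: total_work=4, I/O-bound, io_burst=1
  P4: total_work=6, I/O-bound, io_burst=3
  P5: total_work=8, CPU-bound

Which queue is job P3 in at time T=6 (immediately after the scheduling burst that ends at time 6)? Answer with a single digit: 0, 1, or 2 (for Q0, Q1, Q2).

Answer: 0

Derivation:
t=0-3: P1@Q0 runs 3, rem=6, quantum used, demote→Q1. Q0=[P2,P3,P4,P5] Q1=[P1] Q2=[]
t=3-6: P2@Q0 runs 3, rem=7, quantum used, demote→Q1. Q0=[P3,P4,P5] Q1=[P1,P2] Q2=[]
t=6-7: P3@Q0 runs 1, rem=3, I/O yield, promote→Q0. Q0=[P4,P5,P3] Q1=[P1,P2] Q2=[]
t=7-10: P4@Q0 runs 3, rem=3, I/O yield, promote→Q0. Q0=[P5,P3,P4] Q1=[P1,P2] Q2=[]
t=10-13: P5@Q0 runs 3, rem=5, quantum used, demote→Q1. Q0=[P3,P4] Q1=[P1,P2,P5] Q2=[]
t=13-14: P3@Q0 runs 1, rem=2, I/O yield, promote→Q0. Q0=[P4,P3] Q1=[P1,P2,P5] Q2=[]
t=14-17: P4@Q0 runs 3, rem=0, completes. Q0=[P3] Q1=[P1,P2,P5] Q2=[]
t=17-18: P3@Q0 runs 1, rem=1, I/O yield, promote→Q0. Q0=[P3] Q1=[P1,P2,P5] Q2=[]
t=18-19: P3@Q0 runs 1, rem=0, completes. Q0=[] Q1=[P1,P2,P5] Q2=[]
t=19-24: P1@Q1 runs 5, rem=1, quantum used, demote→Q2. Q0=[] Q1=[P2,P5] Q2=[P1]
t=24-29: P2@Q1 runs 5, rem=2, quantum used, demote→Q2. Q0=[] Q1=[P5] Q2=[P1,P2]
t=29-34: P5@Q1 runs 5, rem=0, completes. Q0=[] Q1=[] Q2=[P1,P2]
t=34-35: P1@Q2 runs 1, rem=0, completes. Q0=[] Q1=[] Q2=[P2]
t=35-37: P2@Q2 runs 2, rem=0, completes. Q0=[] Q1=[] Q2=[]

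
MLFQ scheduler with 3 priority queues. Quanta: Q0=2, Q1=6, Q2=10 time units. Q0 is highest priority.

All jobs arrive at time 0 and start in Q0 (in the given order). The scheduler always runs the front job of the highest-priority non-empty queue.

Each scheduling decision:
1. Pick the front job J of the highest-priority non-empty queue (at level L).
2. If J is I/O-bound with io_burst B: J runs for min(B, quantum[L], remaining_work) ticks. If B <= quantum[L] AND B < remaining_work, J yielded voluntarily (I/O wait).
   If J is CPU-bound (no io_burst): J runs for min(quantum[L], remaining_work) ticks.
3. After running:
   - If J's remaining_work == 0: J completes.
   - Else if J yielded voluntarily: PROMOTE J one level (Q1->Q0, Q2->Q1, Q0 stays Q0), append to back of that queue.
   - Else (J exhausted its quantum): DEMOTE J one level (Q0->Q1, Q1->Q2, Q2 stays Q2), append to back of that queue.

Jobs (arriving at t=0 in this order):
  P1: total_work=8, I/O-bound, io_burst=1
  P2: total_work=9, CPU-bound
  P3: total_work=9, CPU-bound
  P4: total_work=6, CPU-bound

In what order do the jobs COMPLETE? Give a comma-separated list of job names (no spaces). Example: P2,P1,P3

t=0-1: P1@Q0 runs 1, rem=7, I/O yield, promote→Q0. Q0=[P2,P3,P4,P1] Q1=[] Q2=[]
t=1-3: P2@Q0 runs 2, rem=7, quantum used, demote→Q1. Q0=[P3,P4,P1] Q1=[P2] Q2=[]
t=3-5: P3@Q0 runs 2, rem=7, quantum used, demote→Q1. Q0=[P4,P1] Q1=[P2,P3] Q2=[]
t=5-7: P4@Q0 runs 2, rem=4, quantum used, demote→Q1. Q0=[P1] Q1=[P2,P3,P4] Q2=[]
t=7-8: P1@Q0 runs 1, rem=6, I/O yield, promote→Q0. Q0=[P1] Q1=[P2,P3,P4] Q2=[]
t=8-9: P1@Q0 runs 1, rem=5, I/O yield, promote→Q0. Q0=[P1] Q1=[P2,P3,P4] Q2=[]
t=9-10: P1@Q0 runs 1, rem=4, I/O yield, promote→Q0. Q0=[P1] Q1=[P2,P3,P4] Q2=[]
t=10-11: P1@Q0 runs 1, rem=3, I/O yield, promote→Q0. Q0=[P1] Q1=[P2,P3,P4] Q2=[]
t=11-12: P1@Q0 runs 1, rem=2, I/O yield, promote→Q0. Q0=[P1] Q1=[P2,P3,P4] Q2=[]
t=12-13: P1@Q0 runs 1, rem=1, I/O yield, promote→Q0. Q0=[P1] Q1=[P2,P3,P4] Q2=[]
t=13-14: P1@Q0 runs 1, rem=0, completes. Q0=[] Q1=[P2,P3,P4] Q2=[]
t=14-20: P2@Q1 runs 6, rem=1, quantum used, demote→Q2. Q0=[] Q1=[P3,P4] Q2=[P2]
t=20-26: P3@Q1 runs 6, rem=1, quantum used, demote→Q2. Q0=[] Q1=[P4] Q2=[P2,P3]
t=26-30: P4@Q1 runs 4, rem=0, completes. Q0=[] Q1=[] Q2=[P2,P3]
t=30-31: P2@Q2 runs 1, rem=0, completes. Q0=[] Q1=[] Q2=[P3]
t=31-32: P3@Q2 runs 1, rem=0, completes. Q0=[] Q1=[] Q2=[]

Answer: P1,P4,P2,P3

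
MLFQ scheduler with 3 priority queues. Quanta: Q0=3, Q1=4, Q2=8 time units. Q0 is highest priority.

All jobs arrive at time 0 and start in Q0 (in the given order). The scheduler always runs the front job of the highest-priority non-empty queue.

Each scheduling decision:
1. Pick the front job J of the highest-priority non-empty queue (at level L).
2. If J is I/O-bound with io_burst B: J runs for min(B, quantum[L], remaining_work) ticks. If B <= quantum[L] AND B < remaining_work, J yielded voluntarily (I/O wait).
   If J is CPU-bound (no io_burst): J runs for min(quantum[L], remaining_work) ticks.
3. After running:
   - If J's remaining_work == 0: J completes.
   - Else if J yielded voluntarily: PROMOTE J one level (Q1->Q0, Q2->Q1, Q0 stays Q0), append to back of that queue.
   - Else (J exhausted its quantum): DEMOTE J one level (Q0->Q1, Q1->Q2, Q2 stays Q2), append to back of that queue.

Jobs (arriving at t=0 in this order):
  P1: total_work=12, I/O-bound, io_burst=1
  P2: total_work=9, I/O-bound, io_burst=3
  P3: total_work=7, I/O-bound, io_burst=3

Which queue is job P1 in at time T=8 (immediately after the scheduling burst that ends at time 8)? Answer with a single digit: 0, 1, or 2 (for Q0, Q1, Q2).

Answer: 0

Derivation:
t=0-1: P1@Q0 runs 1, rem=11, I/O yield, promote→Q0. Q0=[P2,P3,P1] Q1=[] Q2=[]
t=1-4: P2@Q0 runs 3, rem=6, I/O yield, promote→Q0. Q0=[P3,P1,P2] Q1=[] Q2=[]
t=4-7: P3@Q0 runs 3, rem=4, I/O yield, promote→Q0. Q0=[P1,P2,P3] Q1=[] Q2=[]
t=7-8: P1@Q0 runs 1, rem=10, I/O yield, promote→Q0. Q0=[P2,P3,P1] Q1=[] Q2=[]
t=8-11: P2@Q0 runs 3, rem=3, I/O yield, promote→Q0. Q0=[P3,P1,P2] Q1=[] Q2=[]
t=11-14: P3@Q0 runs 3, rem=1, I/O yield, promote→Q0. Q0=[P1,P2,P3] Q1=[] Q2=[]
t=14-15: P1@Q0 runs 1, rem=9, I/O yield, promote→Q0. Q0=[P2,P3,P1] Q1=[] Q2=[]
t=15-18: P2@Q0 runs 3, rem=0, completes. Q0=[P3,P1] Q1=[] Q2=[]
t=18-19: P3@Q0 runs 1, rem=0, completes. Q0=[P1] Q1=[] Q2=[]
t=19-20: P1@Q0 runs 1, rem=8, I/O yield, promote→Q0. Q0=[P1] Q1=[] Q2=[]
t=20-21: P1@Q0 runs 1, rem=7, I/O yield, promote→Q0. Q0=[P1] Q1=[] Q2=[]
t=21-22: P1@Q0 runs 1, rem=6, I/O yield, promote→Q0. Q0=[P1] Q1=[] Q2=[]
t=22-23: P1@Q0 runs 1, rem=5, I/O yield, promote→Q0. Q0=[P1] Q1=[] Q2=[]
t=23-24: P1@Q0 runs 1, rem=4, I/O yield, promote→Q0. Q0=[P1] Q1=[] Q2=[]
t=24-25: P1@Q0 runs 1, rem=3, I/O yield, promote→Q0. Q0=[P1] Q1=[] Q2=[]
t=25-26: P1@Q0 runs 1, rem=2, I/O yield, promote→Q0. Q0=[P1] Q1=[] Q2=[]
t=26-27: P1@Q0 runs 1, rem=1, I/O yield, promote→Q0. Q0=[P1] Q1=[] Q2=[]
t=27-28: P1@Q0 runs 1, rem=0, completes. Q0=[] Q1=[] Q2=[]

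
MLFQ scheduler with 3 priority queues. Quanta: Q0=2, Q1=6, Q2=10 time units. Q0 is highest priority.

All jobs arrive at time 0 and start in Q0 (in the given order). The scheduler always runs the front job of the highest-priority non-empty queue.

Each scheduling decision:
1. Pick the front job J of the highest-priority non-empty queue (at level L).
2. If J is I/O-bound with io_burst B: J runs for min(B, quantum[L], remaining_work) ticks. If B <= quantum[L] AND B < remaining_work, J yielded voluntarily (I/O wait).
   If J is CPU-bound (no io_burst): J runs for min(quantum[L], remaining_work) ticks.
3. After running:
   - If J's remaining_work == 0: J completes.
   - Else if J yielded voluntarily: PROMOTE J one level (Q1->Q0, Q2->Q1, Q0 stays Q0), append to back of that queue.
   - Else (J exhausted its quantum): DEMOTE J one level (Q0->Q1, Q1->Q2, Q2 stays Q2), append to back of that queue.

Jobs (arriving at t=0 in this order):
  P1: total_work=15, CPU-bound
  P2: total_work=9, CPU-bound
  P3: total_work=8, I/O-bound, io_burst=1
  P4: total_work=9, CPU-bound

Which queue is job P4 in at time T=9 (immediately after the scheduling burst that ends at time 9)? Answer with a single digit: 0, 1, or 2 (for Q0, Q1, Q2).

t=0-2: P1@Q0 runs 2, rem=13, quantum used, demote→Q1. Q0=[P2,P3,P4] Q1=[P1] Q2=[]
t=2-4: P2@Q0 runs 2, rem=7, quantum used, demote→Q1. Q0=[P3,P4] Q1=[P1,P2] Q2=[]
t=4-5: P3@Q0 runs 1, rem=7, I/O yield, promote→Q0. Q0=[P4,P3] Q1=[P1,P2] Q2=[]
t=5-7: P4@Q0 runs 2, rem=7, quantum used, demote→Q1. Q0=[P3] Q1=[P1,P2,P4] Q2=[]
t=7-8: P3@Q0 runs 1, rem=6, I/O yield, promote→Q0. Q0=[P3] Q1=[P1,P2,P4] Q2=[]
t=8-9: P3@Q0 runs 1, rem=5, I/O yield, promote→Q0. Q0=[P3] Q1=[P1,P2,P4] Q2=[]
t=9-10: P3@Q0 runs 1, rem=4, I/O yield, promote→Q0. Q0=[P3] Q1=[P1,P2,P4] Q2=[]
t=10-11: P3@Q0 runs 1, rem=3, I/O yield, promote→Q0. Q0=[P3] Q1=[P1,P2,P4] Q2=[]
t=11-12: P3@Q0 runs 1, rem=2, I/O yield, promote→Q0. Q0=[P3] Q1=[P1,P2,P4] Q2=[]
t=12-13: P3@Q0 runs 1, rem=1, I/O yield, promote→Q0. Q0=[P3] Q1=[P1,P2,P4] Q2=[]
t=13-14: P3@Q0 runs 1, rem=0, completes. Q0=[] Q1=[P1,P2,P4] Q2=[]
t=14-20: P1@Q1 runs 6, rem=7, quantum used, demote→Q2. Q0=[] Q1=[P2,P4] Q2=[P1]
t=20-26: P2@Q1 runs 6, rem=1, quantum used, demote→Q2. Q0=[] Q1=[P4] Q2=[P1,P2]
t=26-32: P4@Q1 runs 6, rem=1, quantum used, demote→Q2. Q0=[] Q1=[] Q2=[P1,P2,P4]
t=32-39: P1@Q2 runs 7, rem=0, completes. Q0=[] Q1=[] Q2=[P2,P4]
t=39-40: P2@Q2 runs 1, rem=0, completes. Q0=[] Q1=[] Q2=[P4]
t=40-41: P4@Q2 runs 1, rem=0, completes. Q0=[] Q1=[] Q2=[]

Answer: 1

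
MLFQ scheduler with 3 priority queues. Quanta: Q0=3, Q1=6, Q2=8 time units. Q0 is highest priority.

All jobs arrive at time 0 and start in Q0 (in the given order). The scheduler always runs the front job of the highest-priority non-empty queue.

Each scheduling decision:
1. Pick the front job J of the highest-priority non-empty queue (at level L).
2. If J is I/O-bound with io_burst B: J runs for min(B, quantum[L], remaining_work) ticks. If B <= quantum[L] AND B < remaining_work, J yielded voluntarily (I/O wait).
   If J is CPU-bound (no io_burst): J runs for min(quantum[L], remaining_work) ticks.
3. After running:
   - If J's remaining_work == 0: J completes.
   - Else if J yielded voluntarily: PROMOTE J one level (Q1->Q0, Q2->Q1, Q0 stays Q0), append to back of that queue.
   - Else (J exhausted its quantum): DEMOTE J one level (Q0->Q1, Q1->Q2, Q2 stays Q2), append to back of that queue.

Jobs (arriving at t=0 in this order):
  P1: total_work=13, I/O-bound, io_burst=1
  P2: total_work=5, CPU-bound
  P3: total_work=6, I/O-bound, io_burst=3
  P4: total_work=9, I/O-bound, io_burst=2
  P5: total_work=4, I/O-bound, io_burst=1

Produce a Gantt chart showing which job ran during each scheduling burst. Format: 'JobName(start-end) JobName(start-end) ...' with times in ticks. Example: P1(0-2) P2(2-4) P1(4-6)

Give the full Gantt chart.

t=0-1: P1@Q0 runs 1, rem=12, I/O yield, promote→Q0. Q0=[P2,P3,P4,P5,P1] Q1=[] Q2=[]
t=1-4: P2@Q0 runs 3, rem=2, quantum used, demote→Q1. Q0=[P3,P4,P5,P1] Q1=[P2] Q2=[]
t=4-7: P3@Q0 runs 3, rem=3, I/O yield, promote→Q0. Q0=[P4,P5,P1,P3] Q1=[P2] Q2=[]
t=7-9: P4@Q0 runs 2, rem=7, I/O yield, promote→Q0. Q0=[P5,P1,P3,P4] Q1=[P2] Q2=[]
t=9-10: P5@Q0 runs 1, rem=3, I/O yield, promote→Q0. Q0=[P1,P3,P4,P5] Q1=[P2] Q2=[]
t=10-11: P1@Q0 runs 1, rem=11, I/O yield, promote→Q0. Q0=[P3,P4,P5,P1] Q1=[P2] Q2=[]
t=11-14: P3@Q0 runs 3, rem=0, completes. Q0=[P4,P5,P1] Q1=[P2] Q2=[]
t=14-16: P4@Q0 runs 2, rem=5, I/O yield, promote→Q0. Q0=[P5,P1,P4] Q1=[P2] Q2=[]
t=16-17: P5@Q0 runs 1, rem=2, I/O yield, promote→Q0. Q0=[P1,P4,P5] Q1=[P2] Q2=[]
t=17-18: P1@Q0 runs 1, rem=10, I/O yield, promote→Q0. Q0=[P4,P5,P1] Q1=[P2] Q2=[]
t=18-20: P4@Q0 runs 2, rem=3, I/O yield, promote→Q0. Q0=[P5,P1,P4] Q1=[P2] Q2=[]
t=20-21: P5@Q0 runs 1, rem=1, I/O yield, promote→Q0. Q0=[P1,P4,P5] Q1=[P2] Q2=[]
t=21-22: P1@Q0 runs 1, rem=9, I/O yield, promote→Q0. Q0=[P4,P5,P1] Q1=[P2] Q2=[]
t=22-24: P4@Q0 runs 2, rem=1, I/O yield, promote→Q0. Q0=[P5,P1,P4] Q1=[P2] Q2=[]
t=24-25: P5@Q0 runs 1, rem=0, completes. Q0=[P1,P4] Q1=[P2] Q2=[]
t=25-26: P1@Q0 runs 1, rem=8, I/O yield, promote→Q0. Q0=[P4,P1] Q1=[P2] Q2=[]
t=26-27: P4@Q0 runs 1, rem=0, completes. Q0=[P1] Q1=[P2] Q2=[]
t=27-28: P1@Q0 runs 1, rem=7, I/O yield, promote→Q0. Q0=[P1] Q1=[P2] Q2=[]
t=28-29: P1@Q0 runs 1, rem=6, I/O yield, promote→Q0. Q0=[P1] Q1=[P2] Q2=[]
t=29-30: P1@Q0 runs 1, rem=5, I/O yield, promote→Q0. Q0=[P1] Q1=[P2] Q2=[]
t=30-31: P1@Q0 runs 1, rem=4, I/O yield, promote→Q0. Q0=[P1] Q1=[P2] Q2=[]
t=31-32: P1@Q0 runs 1, rem=3, I/O yield, promote→Q0. Q0=[P1] Q1=[P2] Q2=[]
t=32-33: P1@Q0 runs 1, rem=2, I/O yield, promote→Q0. Q0=[P1] Q1=[P2] Q2=[]
t=33-34: P1@Q0 runs 1, rem=1, I/O yield, promote→Q0. Q0=[P1] Q1=[P2] Q2=[]
t=34-35: P1@Q0 runs 1, rem=0, completes. Q0=[] Q1=[P2] Q2=[]
t=35-37: P2@Q1 runs 2, rem=0, completes. Q0=[] Q1=[] Q2=[]

Answer: P1(0-1) P2(1-4) P3(4-7) P4(7-9) P5(9-10) P1(10-11) P3(11-14) P4(14-16) P5(16-17) P1(17-18) P4(18-20) P5(20-21) P1(21-22) P4(22-24) P5(24-25) P1(25-26) P4(26-27) P1(27-28) P1(28-29) P1(29-30) P1(30-31) P1(31-32) P1(32-33) P1(33-34) P1(34-35) P2(35-37)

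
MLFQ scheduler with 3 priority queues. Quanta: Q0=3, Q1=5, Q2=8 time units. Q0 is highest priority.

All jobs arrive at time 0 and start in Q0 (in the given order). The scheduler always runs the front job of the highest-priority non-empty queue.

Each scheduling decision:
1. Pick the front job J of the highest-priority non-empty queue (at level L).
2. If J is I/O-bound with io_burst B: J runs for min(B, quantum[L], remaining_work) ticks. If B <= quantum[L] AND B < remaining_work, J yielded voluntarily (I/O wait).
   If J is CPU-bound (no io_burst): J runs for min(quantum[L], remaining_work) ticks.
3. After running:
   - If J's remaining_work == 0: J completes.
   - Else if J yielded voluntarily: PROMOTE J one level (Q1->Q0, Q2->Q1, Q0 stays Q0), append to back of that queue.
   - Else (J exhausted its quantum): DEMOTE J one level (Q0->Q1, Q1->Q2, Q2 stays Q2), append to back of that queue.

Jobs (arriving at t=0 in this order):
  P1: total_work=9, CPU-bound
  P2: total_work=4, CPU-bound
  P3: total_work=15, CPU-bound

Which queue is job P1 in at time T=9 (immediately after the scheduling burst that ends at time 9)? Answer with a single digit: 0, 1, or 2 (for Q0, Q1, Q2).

Answer: 1

Derivation:
t=0-3: P1@Q0 runs 3, rem=6, quantum used, demote→Q1. Q0=[P2,P3] Q1=[P1] Q2=[]
t=3-6: P2@Q0 runs 3, rem=1, quantum used, demote→Q1. Q0=[P3] Q1=[P1,P2] Q2=[]
t=6-9: P3@Q0 runs 3, rem=12, quantum used, demote→Q1. Q0=[] Q1=[P1,P2,P3] Q2=[]
t=9-14: P1@Q1 runs 5, rem=1, quantum used, demote→Q2. Q0=[] Q1=[P2,P3] Q2=[P1]
t=14-15: P2@Q1 runs 1, rem=0, completes. Q0=[] Q1=[P3] Q2=[P1]
t=15-20: P3@Q1 runs 5, rem=7, quantum used, demote→Q2. Q0=[] Q1=[] Q2=[P1,P3]
t=20-21: P1@Q2 runs 1, rem=0, completes. Q0=[] Q1=[] Q2=[P3]
t=21-28: P3@Q2 runs 7, rem=0, completes. Q0=[] Q1=[] Q2=[]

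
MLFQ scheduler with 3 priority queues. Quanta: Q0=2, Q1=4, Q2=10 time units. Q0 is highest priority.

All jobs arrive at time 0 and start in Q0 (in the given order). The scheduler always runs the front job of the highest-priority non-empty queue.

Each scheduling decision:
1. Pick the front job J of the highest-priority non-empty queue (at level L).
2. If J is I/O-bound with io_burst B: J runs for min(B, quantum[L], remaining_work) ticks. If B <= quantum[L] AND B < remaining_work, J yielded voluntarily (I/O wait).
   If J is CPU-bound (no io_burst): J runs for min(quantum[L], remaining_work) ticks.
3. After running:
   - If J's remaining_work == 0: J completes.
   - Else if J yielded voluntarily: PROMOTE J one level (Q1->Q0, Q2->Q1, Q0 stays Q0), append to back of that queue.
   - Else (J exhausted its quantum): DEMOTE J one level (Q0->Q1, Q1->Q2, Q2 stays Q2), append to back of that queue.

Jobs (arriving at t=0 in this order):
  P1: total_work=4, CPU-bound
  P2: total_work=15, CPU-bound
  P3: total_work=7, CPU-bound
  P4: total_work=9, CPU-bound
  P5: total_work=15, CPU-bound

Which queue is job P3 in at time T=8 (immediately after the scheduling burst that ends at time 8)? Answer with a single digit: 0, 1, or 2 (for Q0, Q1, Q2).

t=0-2: P1@Q0 runs 2, rem=2, quantum used, demote→Q1. Q0=[P2,P3,P4,P5] Q1=[P1] Q2=[]
t=2-4: P2@Q0 runs 2, rem=13, quantum used, demote→Q1. Q0=[P3,P4,P5] Q1=[P1,P2] Q2=[]
t=4-6: P3@Q0 runs 2, rem=5, quantum used, demote→Q1. Q0=[P4,P5] Q1=[P1,P2,P3] Q2=[]
t=6-8: P4@Q0 runs 2, rem=7, quantum used, demote→Q1. Q0=[P5] Q1=[P1,P2,P3,P4] Q2=[]
t=8-10: P5@Q0 runs 2, rem=13, quantum used, demote→Q1. Q0=[] Q1=[P1,P2,P3,P4,P5] Q2=[]
t=10-12: P1@Q1 runs 2, rem=0, completes. Q0=[] Q1=[P2,P3,P4,P5] Q2=[]
t=12-16: P2@Q1 runs 4, rem=9, quantum used, demote→Q2. Q0=[] Q1=[P3,P4,P5] Q2=[P2]
t=16-20: P3@Q1 runs 4, rem=1, quantum used, demote→Q2. Q0=[] Q1=[P4,P5] Q2=[P2,P3]
t=20-24: P4@Q1 runs 4, rem=3, quantum used, demote→Q2. Q0=[] Q1=[P5] Q2=[P2,P3,P4]
t=24-28: P5@Q1 runs 4, rem=9, quantum used, demote→Q2. Q0=[] Q1=[] Q2=[P2,P3,P4,P5]
t=28-37: P2@Q2 runs 9, rem=0, completes. Q0=[] Q1=[] Q2=[P3,P4,P5]
t=37-38: P3@Q2 runs 1, rem=0, completes. Q0=[] Q1=[] Q2=[P4,P5]
t=38-41: P4@Q2 runs 3, rem=0, completes. Q0=[] Q1=[] Q2=[P5]
t=41-50: P5@Q2 runs 9, rem=0, completes. Q0=[] Q1=[] Q2=[]

Answer: 1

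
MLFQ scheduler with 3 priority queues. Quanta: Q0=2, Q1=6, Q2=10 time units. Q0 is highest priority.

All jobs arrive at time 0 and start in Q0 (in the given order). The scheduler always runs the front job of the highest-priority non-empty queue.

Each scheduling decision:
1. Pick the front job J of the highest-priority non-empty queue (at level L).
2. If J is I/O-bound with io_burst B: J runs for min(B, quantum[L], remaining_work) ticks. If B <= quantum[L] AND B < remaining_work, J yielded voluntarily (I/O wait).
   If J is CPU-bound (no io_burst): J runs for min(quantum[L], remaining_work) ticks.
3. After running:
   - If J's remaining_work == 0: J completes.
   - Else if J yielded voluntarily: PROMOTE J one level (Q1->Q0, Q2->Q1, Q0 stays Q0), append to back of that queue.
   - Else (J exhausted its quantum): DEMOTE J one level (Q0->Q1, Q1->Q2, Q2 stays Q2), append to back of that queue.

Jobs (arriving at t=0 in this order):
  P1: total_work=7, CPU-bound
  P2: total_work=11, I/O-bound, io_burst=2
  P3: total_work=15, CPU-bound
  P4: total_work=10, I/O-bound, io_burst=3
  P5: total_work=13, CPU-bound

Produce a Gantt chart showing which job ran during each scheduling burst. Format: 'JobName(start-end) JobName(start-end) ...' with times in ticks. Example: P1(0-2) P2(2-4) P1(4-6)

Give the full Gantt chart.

Answer: P1(0-2) P2(2-4) P3(4-6) P4(6-8) P5(8-10) P2(10-12) P2(12-14) P2(14-16) P2(16-18) P2(18-19) P1(19-24) P3(24-30) P4(30-33) P4(33-35) P5(35-41) P4(41-44) P3(44-51) P5(51-56)

Derivation:
t=0-2: P1@Q0 runs 2, rem=5, quantum used, demote→Q1. Q0=[P2,P3,P4,P5] Q1=[P1] Q2=[]
t=2-4: P2@Q0 runs 2, rem=9, I/O yield, promote→Q0. Q0=[P3,P4,P5,P2] Q1=[P1] Q2=[]
t=4-6: P3@Q0 runs 2, rem=13, quantum used, demote→Q1. Q0=[P4,P5,P2] Q1=[P1,P3] Q2=[]
t=6-8: P4@Q0 runs 2, rem=8, quantum used, demote→Q1. Q0=[P5,P2] Q1=[P1,P3,P4] Q2=[]
t=8-10: P5@Q0 runs 2, rem=11, quantum used, demote→Q1. Q0=[P2] Q1=[P1,P3,P4,P5] Q2=[]
t=10-12: P2@Q0 runs 2, rem=7, I/O yield, promote→Q0. Q0=[P2] Q1=[P1,P3,P4,P5] Q2=[]
t=12-14: P2@Q0 runs 2, rem=5, I/O yield, promote→Q0. Q0=[P2] Q1=[P1,P3,P4,P5] Q2=[]
t=14-16: P2@Q0 runs 2, rem=3, I/O yield, promote→Q0. Q0=[P2] Q1=[P1,P3,P4,P5] Q2=[]
t=16-18: P2@Q0 runs 2, rem=1, I/O yield, promote→Q0. Q0=[P2] Q1=[P1,P3,P4,P5] Q2=[]
t=18-19: P2@Q0 runs 1, rem=0, completes. Q0=[] Q1=[P1,P3,P4,P5] Q2=[]
t=19-24: P1@Q1 runs 5, rem=0, completes. Q0=[] Q1=[P3,P4,P5] Q2=[]
t=24-30: P3@Q1 runs 6, rem=7, quantum used, demote→Q2. Q0=[] Q1=[P4,P5] Q2=[P3]
t=30-33: P4@Q1 runs 3, rem=5, I/O yield, promote→Q0. Q0=[P4] Q1=[P5] Q2=[P3]
t=33-35: P4@Q0 runs 2, rem=3, quantum used, demote→Q1. Q0=[] Q1=[P5,P4] Q2=[P3]
t=35-41: P5@Q1 runs 6, rem=5, quantum used, demote→Q2. Q0=[] Q1=[P4] Q2=[P3,P5]
t=41-44: P4@Q1 runs 3, rem=0, completes. Q0=[] Q1=[] Q2=[P3,P5]
t=44-51: P3@Q2 runs 7, rem=0, completes. Q0=[] Q1=[] Q2=[P5]
t=51-56: P5@Q2 runs 5, rem=0, completes. Q0=[] Q1=[] Q2=[]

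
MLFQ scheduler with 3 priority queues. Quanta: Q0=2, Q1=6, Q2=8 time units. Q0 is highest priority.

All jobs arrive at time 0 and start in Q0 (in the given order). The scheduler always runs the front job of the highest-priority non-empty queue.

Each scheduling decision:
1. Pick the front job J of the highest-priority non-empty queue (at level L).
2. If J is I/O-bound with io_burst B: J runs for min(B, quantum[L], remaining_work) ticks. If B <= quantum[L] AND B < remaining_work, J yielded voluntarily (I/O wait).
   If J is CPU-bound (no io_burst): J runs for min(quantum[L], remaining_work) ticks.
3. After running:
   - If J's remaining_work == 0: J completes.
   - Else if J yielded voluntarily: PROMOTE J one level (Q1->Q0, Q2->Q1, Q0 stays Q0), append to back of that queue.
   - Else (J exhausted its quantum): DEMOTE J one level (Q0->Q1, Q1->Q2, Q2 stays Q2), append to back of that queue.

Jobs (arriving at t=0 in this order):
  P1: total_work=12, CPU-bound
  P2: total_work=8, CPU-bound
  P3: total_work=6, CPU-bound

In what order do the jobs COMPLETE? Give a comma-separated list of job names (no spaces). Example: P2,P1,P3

Answer: P2,P3,P1

Derivation:
t=0-2: P1@Q0 runs 2, rem=10, quantum used, demote→Q1. Q0=[P2,P3] Q1=[P1] Q2=[]
t=2-4: P2@Q0 runs 2, rem=6, quantum used, demote→Q1. Q0=[P3] Q1=[P1,P2] Q2=[]
t=4-6: P3@Q0 runs 2, rem=4, quantum used, demote→Q1. Q0=[] Q1=[P1,P2,P3] Q2=[]
t=6-12: P1@Q1 runs 6, rem=4, quantum used, demote→Q2. Q0=[] Q1=[P2,P3] Q2=[P1]
t=12-18: P2@Q1 runs 6, rem=0, completes. Q0=[] Q1=[P3] Q2=[P1]
t=18-22: P3@Q1 runs 4, rem=0, completes. Q0=[] Q1=[] Q2=[P1]
t=22-26: P1@Q2 runs 4, rem=0, completes. Q0=[] Q1=[] Q2=[]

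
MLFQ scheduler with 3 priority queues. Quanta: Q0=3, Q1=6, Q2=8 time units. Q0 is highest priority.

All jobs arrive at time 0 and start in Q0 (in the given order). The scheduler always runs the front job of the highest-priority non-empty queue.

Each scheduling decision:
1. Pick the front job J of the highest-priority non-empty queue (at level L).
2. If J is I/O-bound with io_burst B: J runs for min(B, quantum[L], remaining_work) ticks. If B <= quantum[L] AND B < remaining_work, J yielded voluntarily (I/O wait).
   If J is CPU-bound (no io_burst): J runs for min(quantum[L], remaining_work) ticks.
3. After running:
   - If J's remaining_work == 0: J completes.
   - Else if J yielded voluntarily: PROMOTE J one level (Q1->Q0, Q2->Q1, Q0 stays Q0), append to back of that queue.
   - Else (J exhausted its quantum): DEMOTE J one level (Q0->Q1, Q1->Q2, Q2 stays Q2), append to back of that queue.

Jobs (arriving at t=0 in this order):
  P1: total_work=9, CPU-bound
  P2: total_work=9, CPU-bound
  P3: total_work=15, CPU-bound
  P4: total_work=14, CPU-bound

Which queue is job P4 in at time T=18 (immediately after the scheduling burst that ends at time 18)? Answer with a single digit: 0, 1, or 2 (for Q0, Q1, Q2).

t=0-3: P1@Q0 runs 3, rem=6, quantum used, demote→Q1. Q0=[P2,P3,P4] Q1=[P1] Q2=[]
t=3-6: P2@Q0 runs 3, rem=6, quantum used, demote→Q1. Q0=[P3,P4] Q1=[P1,P2] Q2=[]
t=6-9: P3@Q0 runs 3, rem=12, quantum used, demote→Q1. Q0=[P4] Q1=[P1,P2,P3] Q2=[]
t=9-12: P4@Q0 runs 3, rem=11, quantum used, demote→Q1. Q0=[] Q1=[P1,P2,P3,P4] Q2=[]
t=12-18: P1@Q1 runs 6, rem=0, completes. Q0=[] Q1=[P2,P3,P4] Q2=[]
t=18-24: P2@Q1 runs 6, rem=0, completes. Q0=[] Q1=[P3,P4] Q2=[]
t=24-30: P3@Q1 runs 6, rem=6, quantum used, demote→Q2. Q0=[] Q1=[P4] Q2=[P3]
t=30-36: P4@Q1 runs 6, rem=5, quantum used, demote→Q2. Q0=[] Q1=[] Q2=[P3,P4]
t=36-42: P3@Q2 runs 6, rem=0, completes. Q0=[] Q1=[] Q2=[P4]
t=42-47: P4@Q2 runs 5, rem=0, completes. Q0=[] Q1=[] Q2=[]

Answer: 1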